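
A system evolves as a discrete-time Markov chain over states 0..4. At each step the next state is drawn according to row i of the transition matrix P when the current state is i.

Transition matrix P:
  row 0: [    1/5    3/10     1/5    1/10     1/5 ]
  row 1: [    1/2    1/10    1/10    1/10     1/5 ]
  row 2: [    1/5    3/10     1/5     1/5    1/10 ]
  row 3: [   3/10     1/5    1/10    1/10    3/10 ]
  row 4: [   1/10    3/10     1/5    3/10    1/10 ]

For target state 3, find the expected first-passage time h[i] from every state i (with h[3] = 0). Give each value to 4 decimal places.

First-step conditioning: h[3] = 0; for i ≠ 3, h[i] = 1 + Σ_k P[i][k]·h[k].
  h[0] = 1 + 1/5·h[0] + 3/10·h[1] + 1/5·h[2] + 1/5·h[4]
  h[1] = 1 + 1/2·h[0] + 1/10·h[1] + 1/10·h[2] + 1/5·h[4]
  h[2] = 1 + 1/5·h[0] + 3/10·h[1] + 1/5·h[2] + 1/10·h[4]
  h[4] = 1 + 1/10·h[0] + 3/10·h[1] + 1/5·h[2] + 1/10·h[4]
Solving the 4×4 linear system over states ≠ 3 gives exactly h = [4400/663, 4430/663, 4040/663, 0, 1200/221] (h[3] = 0 is the target).

h = [6.6365, 6.6817, 6.0935, 0.0000, 5.4299]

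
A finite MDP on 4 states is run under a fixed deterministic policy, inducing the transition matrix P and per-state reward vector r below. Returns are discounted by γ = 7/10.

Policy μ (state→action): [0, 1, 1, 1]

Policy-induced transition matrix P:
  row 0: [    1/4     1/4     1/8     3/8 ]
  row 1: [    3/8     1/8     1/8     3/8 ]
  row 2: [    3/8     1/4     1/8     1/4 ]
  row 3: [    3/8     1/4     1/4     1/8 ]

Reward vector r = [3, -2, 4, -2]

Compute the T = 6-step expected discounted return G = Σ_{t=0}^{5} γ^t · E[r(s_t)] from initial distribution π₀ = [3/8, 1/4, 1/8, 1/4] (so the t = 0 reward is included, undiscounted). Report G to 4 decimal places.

G = 1.8168

t=0: π = [0.3750, 0.2500, 0.1250, 0.2500], E[r] = 0.6250, γ^t·E[r] = 0.625000, running G = 0.625000
t=1: π = [0.3281, 0.2188, 0.1563, 0.2969], E[r] = 0.5781, γ^t·E[r] = 0.404688, running G = 1.029688
t=2: π = [0.3340, 0.2227, 0.1621, 0.2813], E[r] = 0.6426, γ^t·E[r] = 0.314863, running G = 1.344551
t=3: π = [0.3333, 0.2222, 0.1602, 0.2844], E[r] = 0.6272, γ^t·E[r] = 0.215129, running G = 1.559679
t=4: π = [0.3333, 0.2222, 0.1606, 0.2839], E[r] = 0.6300, γ^t·E[r] = 0.151271, running G = 1.710951
t=5: π = [0.3333, 0.2222, 0.1605, 0.2840], E[r] = 0.6296, γ^t·E[r] = 0.105811, running G = 1.816762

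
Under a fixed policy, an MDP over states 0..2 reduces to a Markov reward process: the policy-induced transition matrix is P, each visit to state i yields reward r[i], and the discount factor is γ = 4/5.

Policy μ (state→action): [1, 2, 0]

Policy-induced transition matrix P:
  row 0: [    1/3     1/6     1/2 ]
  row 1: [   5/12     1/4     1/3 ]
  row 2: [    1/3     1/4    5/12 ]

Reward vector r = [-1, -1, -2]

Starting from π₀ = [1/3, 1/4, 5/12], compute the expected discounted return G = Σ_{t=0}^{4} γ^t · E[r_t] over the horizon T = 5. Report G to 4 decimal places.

t=0: π = [0.3333, 0.2500, 0.4167], E[r] = -1.4167, γ^t·E[r] = -1.416667, running G = -1.416667
t=1: π = [0.3542, 0.2222, 0.4236], E[r] = -1.4236, γ^t·E[r] = -1.138889, running G = -2.555556
t=2: π = [0.3519, 0.2205, 0.4277], E[r] = -1.4277, γ^t·E[r] = -0.913704, running G = -3.469259
t=3: π = [0.3517, 0.2207, 0.4276], E[r] = -1.4276, γ^t·E[r] = -0.730938, running G = -4.200198
t=4: π = [0.3517, 0.2207, 0.4276], E[r] = -1.4276, γ^t·E[r] = -0.584739, running G = -4.784937

G = -4.7849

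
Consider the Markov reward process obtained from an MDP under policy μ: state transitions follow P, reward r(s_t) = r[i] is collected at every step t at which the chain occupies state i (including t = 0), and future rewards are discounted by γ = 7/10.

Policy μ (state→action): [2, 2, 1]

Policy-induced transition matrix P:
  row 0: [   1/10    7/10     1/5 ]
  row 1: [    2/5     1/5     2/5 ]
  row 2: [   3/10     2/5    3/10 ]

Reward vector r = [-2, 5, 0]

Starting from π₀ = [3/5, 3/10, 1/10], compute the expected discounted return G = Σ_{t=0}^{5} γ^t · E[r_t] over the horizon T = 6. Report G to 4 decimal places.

t=0: π = [0.6000, 0.3000, 0.1000], E[r] = 0.3000, γ^t·E[r] = 0.300000, running G = 0.300000
t=1: π = [0.2100, 0.5200, 0.2700], E[r] = 2.1800, γ^t·E[r] = 1.526000, running G = 1.826000
t=2: π = [0.3100, 0.3590, 0.3310], E[r] = 1.1750, γ^t·E[r] = 0.575750, running G = 2.401750
t=3: π = [0.2739, 0.4212, 0.3049], E[r] = 1.5582, γ^t·E[r] = 0.534463, running G = 2.936213
t=4: π = [0.2873, 0.3979, 0.3147], E[r] = 1.4150, γ^t·E[r] = 0.339734, running G = 3.275947
t=5: π = [0.2823, 0.4066, 0.3111], E[r] = 1.4684, γ^t·E[r] = 0.246799, running G = 3.522746

G = 3.5227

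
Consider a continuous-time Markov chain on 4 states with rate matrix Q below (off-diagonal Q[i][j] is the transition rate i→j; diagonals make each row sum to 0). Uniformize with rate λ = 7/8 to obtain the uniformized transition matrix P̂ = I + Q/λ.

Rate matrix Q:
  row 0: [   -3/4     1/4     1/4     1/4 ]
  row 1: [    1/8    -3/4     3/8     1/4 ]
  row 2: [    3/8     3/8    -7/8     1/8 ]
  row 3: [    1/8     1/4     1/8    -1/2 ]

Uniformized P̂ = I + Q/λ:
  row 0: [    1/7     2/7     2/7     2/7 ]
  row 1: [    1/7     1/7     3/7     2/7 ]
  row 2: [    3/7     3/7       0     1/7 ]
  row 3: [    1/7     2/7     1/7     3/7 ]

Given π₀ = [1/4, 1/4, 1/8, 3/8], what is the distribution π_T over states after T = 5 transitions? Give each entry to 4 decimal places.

t=0: π = [0.2500, 0.2500, 0.1250, 0.3750]
t=1: π = [0.1786, 0.2679, 0.2321, 0.3214]
t=2: π = [0.2092, 0.2806, 0.2117, 0.2985]
t=3: π = [0.2034, 0.2759, 0.2227, 0.2981]
t=4: π = [0.2065, 0.2781, 0.2189, 0.2965]
t=5: π = [0.2054, 0.2773, 0.2205, 0.2968]

π = [0.2054, 0.2773, 0.2205, 0.2968]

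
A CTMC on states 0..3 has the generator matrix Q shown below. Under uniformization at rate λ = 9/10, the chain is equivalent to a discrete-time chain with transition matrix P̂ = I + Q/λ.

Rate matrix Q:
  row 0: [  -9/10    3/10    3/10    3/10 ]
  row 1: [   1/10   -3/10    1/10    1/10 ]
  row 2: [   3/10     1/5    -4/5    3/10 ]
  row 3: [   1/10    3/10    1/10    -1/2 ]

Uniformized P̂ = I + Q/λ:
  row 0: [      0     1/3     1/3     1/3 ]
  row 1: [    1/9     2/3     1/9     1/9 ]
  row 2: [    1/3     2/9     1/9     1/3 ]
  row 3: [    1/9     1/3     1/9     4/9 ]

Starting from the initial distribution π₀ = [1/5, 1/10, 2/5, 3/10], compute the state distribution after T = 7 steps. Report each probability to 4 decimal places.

π = [0.1279, 0.4765, 0.1395, 0.2561]

t=0: π = [0.2000, 0.1000, 0.4000, 0.3000]
t=1: π = [0.1778, 0.3222, 0.1556, 0.3444]
t=2: π = [0.1259, 0.4235, 0.1506, 0.3000]
t=3: π = [0.1306, 0.4578, 0.1391, 0.2726]
t=4: π = [0.1275, 0.4705, 0.1401, 0.2619]
t=5: π = [0.1281, 0.4746, 0.1394, 0.2579]
t=6: π = [0.1279, 0.4760, 0.1396, 0.2565]
t=7: π = [0.1279, 0.4765, 0.1395, 0.2561]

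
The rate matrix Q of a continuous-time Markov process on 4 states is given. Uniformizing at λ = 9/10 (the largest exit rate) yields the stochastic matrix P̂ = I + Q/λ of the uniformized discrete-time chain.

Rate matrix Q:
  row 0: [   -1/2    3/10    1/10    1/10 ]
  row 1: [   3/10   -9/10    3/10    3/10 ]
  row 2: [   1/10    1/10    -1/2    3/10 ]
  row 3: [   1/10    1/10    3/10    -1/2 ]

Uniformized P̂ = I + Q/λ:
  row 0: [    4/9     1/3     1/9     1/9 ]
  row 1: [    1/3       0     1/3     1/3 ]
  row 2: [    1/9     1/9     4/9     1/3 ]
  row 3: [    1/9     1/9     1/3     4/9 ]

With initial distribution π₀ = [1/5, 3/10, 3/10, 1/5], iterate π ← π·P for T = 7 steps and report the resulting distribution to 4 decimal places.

π = [0.2144, 0.1429, 0.3214, 0.3214]

t=0: π = [0.2000, 0.3000, 0.3000, 0.2000]
t=1: π = [0.2444, 0.1222, 0.3222, 0.3111]
t=2: π = [0.2198, 0.1519, 0.3148, 0.3136]
t=3: π = [0.2181, 0.1431, 0.3195, 0.3193]
t=4: π = [0.2156, 0.1437, 0.3204, 0.3203]
t=5: π = [0.2149, 0.1431, 0.3210, 0.3210]
t=6: π = [0.2145, 0.1430, 0.3212, 0.3212]
t=7: π = [0.2144, 0.1429, 0.3214, 0.3214]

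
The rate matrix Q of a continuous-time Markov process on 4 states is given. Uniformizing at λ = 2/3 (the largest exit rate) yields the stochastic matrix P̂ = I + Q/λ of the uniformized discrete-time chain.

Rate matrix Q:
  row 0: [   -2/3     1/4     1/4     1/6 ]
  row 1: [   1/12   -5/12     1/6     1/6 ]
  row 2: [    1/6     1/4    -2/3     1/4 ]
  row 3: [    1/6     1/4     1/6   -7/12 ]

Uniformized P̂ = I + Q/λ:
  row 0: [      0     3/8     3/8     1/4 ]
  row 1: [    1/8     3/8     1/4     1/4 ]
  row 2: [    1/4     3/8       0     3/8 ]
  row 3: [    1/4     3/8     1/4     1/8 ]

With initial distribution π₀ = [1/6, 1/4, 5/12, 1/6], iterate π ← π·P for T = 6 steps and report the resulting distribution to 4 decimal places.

π = [0.1625, 0.3750, 0.2163, 0.2462]

t=0: π = [0.1667, 0.2500, 0.4167, 0.1667]
t=1: π = [0.1771, 0.3750, 0.1667, 0.2813]
t=2: π = [0.1589, 0.3750, 0.2305, 0.2357]
t=3: π = [0.1634, 0.3750, 0.2122, 0.2493]
t=4: π = [0.1623, 0.3750, 0.2174, 0.2454]
t=5: π = [0.1626, 0.3750, 0.2159, 0.2465]
t=6: π = [0.1625, 0.3750, 0.2163, 0.2462]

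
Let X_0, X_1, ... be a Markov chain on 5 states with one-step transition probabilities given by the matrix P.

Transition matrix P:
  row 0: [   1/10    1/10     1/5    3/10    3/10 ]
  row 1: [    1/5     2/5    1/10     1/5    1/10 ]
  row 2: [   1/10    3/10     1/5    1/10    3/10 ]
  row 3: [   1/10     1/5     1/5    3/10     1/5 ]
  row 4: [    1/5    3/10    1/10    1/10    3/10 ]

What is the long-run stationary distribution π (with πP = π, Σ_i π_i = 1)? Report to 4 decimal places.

Balance equations π_j = Σ_i π_i·P[i][j]:
  π_0 = 1/10·π_0 + 1/5·π_1 + 1/10·π_2 + 1/10·π_3 + 1/5·π_4
  π_1 = 1/10·π_0 + 2/5·π_1 + 3/10·π_2 + 1/5·π_3 + 3/10·π_4
  π_2 = 1/5·π_0 + 1/10·π_1 + 1/5·π_2 + 1/5·π_3 + 1/10·π_4
  π_3 = 3/10·π_0 + 1/5·π_1 + 1/10·π_2 + 3/10·π_3 + 1/10·π_4
  normalize: π_0 + π_1 + π_2 + π_3 + π_4 = 1
Solving the linear system gives exactly π = [1121/7460, 1037/3730, 1117/7460, 368/1865, 419/1865].

π = [0.1503, 0.2780, 0.1497, 0.1973, 0.2247]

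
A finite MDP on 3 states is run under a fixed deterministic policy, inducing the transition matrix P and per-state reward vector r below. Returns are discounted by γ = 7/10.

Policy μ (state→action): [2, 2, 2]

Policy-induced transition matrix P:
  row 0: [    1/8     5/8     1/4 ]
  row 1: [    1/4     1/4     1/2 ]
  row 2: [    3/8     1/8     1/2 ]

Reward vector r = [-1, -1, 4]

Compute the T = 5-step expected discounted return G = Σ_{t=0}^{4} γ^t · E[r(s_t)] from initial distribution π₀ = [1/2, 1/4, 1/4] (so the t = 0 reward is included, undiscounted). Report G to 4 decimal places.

G = 2.1410

t=0: π = [0.5000, 0.2500, 0.2500], E[r] = 0.2500, γ^t·E[r] = 0.250000, running G = 0.250000
t=1: π = [0.2188, 0.4063, 0.3750], E[r] = 0.8750, γ^t·E[r] = 0.612500, running G = 0.862500
t=2: π = [0.2695, 0.2852, 0.4453], E[r] = 1.2266, γ^t·E[r] = 0.601016, running G = 1.463516
t=3: π = [0.2720, 0.2954, 0.4326], E[r] = 1.1631, γ^t·E[r] = 0.398938, running G = 1.862454
t=4: π = [0.2701, 0.2979, 0.4320], E[r] = 1.1600, γ^t·E[r] = 0.278524, running G = 2.140978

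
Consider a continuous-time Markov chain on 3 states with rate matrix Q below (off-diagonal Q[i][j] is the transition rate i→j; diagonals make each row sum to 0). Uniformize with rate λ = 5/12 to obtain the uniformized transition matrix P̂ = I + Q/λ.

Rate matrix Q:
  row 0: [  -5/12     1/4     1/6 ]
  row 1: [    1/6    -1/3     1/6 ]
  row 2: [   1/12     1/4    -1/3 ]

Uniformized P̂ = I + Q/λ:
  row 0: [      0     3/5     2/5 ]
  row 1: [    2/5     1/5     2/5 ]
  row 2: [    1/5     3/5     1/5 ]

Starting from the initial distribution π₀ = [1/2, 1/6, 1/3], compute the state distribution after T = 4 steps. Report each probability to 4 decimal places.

π = [0.2448, 0.4219, 0.3333]

t=0: π = [0.5000, 0.1667, 0.3333]
t=1: π = [0.1333, 0.5333, 0.3333]
t=2: π = [0.2800, 0.3867, 0.3333]
t=3: π = [0.2213, 0.4453, 0.3333]
t=4: π = [0.2448, 0.4219, 0.3333]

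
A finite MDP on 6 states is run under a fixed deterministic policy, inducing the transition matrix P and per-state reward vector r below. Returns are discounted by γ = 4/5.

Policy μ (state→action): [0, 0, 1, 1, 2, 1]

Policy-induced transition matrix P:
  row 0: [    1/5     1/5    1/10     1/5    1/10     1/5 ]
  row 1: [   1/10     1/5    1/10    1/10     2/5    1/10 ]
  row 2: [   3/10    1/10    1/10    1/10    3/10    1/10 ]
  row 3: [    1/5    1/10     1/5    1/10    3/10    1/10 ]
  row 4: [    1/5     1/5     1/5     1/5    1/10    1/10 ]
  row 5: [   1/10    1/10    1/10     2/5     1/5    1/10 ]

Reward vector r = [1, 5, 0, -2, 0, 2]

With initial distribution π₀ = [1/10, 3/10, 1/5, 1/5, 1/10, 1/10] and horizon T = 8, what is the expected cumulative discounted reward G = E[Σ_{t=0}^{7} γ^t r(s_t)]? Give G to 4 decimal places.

G = 4.1056

t=0: π = [0.1000, 0.3000, 0.2000, 0.2000, 0.1000, 0.1000], E[r] = 1.4000, γ^t·E[r] = 1.400000, running G = 1.400000
t=1: π = [0.1800, 0.1500, 0.1300, 0.1500, 0.2800, 0.1100], E[r] = 0.8500, γ^t·E[r] = 0.680000, running G = 2.080000
t=2: π = [0.1870, 0.1610, 0.1430, 0.1790, 0.2120, 0.1180], E[r] = 0.8700, γ^t·E[r] = 0.556800, running G = 2.636800
t=3: π = [0.1864, 0.1560, 0.1391, 0.1753, 0.2245, 0.1187], E[r] = 0.8532, γ^t·E[r] = 0.436838, running G = 3.073638
t=4: π = [0.1864, 0.1567, 0.1400, 0.1767, 0.2216, 0.1186], E[r] = 0.8538, γ^t·E[r] = 0.349704, running G = 3.423343
t=5: π = [0.1865, 0.1565, 0.1398, 0.1764, 0.2222, 0.1186], E[r] = 0.8533, γ^t·E[r] = 0.279613, running G = 3.702956
t=6: π = [0.1865, 0.1565, 0.1399, 0.1765, 0.2220, 0.1186], E[r] = 0.8534, γ^t·E[r] = 0.223717, running G = 3.926673
t=7: π = [0.1865, 0.1565, 0.1399, 0.1764, 0.2221, 0.1186], E[r] = 0.8534, γ^t·E[r] = 0.178969, running G = 4.105641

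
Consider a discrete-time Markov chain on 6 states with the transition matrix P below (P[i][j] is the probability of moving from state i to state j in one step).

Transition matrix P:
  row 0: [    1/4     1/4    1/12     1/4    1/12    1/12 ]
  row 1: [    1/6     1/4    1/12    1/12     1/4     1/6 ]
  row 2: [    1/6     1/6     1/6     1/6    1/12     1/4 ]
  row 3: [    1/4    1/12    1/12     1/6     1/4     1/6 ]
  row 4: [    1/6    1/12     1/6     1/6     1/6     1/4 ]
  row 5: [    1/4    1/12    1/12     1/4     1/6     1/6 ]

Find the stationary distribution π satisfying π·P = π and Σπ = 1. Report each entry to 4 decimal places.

Balance equations π_j = Σ_i π_i·P[i][j]:
  π_0 = 1/4·π_0 + 1/6·π_1 + 1/6·π_2 + 1/4·π_3 + 1/6·π_4 + 1/4·π_5
  π_1 = 1/4·π_0 + 1/4·π_1 + 1/6·π_2 + 1/12·π_3 + 1/12·π_4 + 1/12·π_5
  π_2 = 1/12·π_0 + 1/12·π_1 + 1/6·π_2 + 1/12·π_3 + 1/6·π_4 + 1/12·π_5
  π_3 = 1/4·π_0 + 1/12·π_1 + 1/6·π_2 + 1/6·π_3 + 1/6·π_4 + 1/4·π_5
  π_4 = 1/12·π_0 + 1/4·π_1 + 1/12·π_2 + 1/4·π_3 + 1/6·π_4 + 1/6·π_5
  normalize: π_0 + π_1 + π_2 + π_3 + π_4 + π_5 = 1
Solving the linear system gives exactly π = [45217/210961, 32380/210961, 22405/210961, 39248/210961, 35494/210961, 36217/210961].

π = [0.2143, 0.1535, 0.1062, 0.1860, 0.1682, 0.1717]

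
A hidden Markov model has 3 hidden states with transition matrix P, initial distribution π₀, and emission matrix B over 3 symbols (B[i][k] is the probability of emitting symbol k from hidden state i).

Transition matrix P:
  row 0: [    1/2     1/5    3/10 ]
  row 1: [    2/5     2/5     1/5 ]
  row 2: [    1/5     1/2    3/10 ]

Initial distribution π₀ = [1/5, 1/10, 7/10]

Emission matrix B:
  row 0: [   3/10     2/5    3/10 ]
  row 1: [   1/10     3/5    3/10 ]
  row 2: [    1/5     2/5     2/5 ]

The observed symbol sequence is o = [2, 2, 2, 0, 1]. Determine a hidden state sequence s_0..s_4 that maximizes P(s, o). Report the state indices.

path = [2, 1, 0, 0, 0]

t=0: δ = [6.000e-02, 3.000e-02, 2.800e-01]  (obs o_0=2)
t=1: δ = [1.680e-02, 4.200e-02, 3.360e-02]  ψ = [2, 2, 2]  (obs o_1=2)
t=2: δ = [5.040e-03, 5.040e-03, 4.032e-03]  ψ = [1, 1, 2]  (obs o_2=2)
t=3: δ = [7.560e-04, 2.016e-04, 3.024e-04]  ψ = [0, 1, 0]  (obs o_3=0)
t=4: δ = [1.512e-04, 9.072e-05, 9.072e-05]  ψ = [0, 0, 0]  (obs o_4=1)
backtrack: best end state = 0; path = [2, 1, 0, 0, 0]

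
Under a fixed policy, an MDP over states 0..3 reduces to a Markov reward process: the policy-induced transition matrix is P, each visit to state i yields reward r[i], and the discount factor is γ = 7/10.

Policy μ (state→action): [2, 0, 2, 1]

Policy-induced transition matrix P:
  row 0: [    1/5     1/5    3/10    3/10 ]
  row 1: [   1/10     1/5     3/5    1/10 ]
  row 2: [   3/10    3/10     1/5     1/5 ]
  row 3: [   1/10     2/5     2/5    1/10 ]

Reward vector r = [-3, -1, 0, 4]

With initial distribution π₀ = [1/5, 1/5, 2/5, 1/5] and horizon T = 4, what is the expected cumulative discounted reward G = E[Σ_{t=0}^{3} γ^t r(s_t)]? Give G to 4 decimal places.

t=0: π = [0.2000, 0.2000, 0.4000, 0.2000], E[r] = 0.0000, γ^t·E[r] = 0.000000, running G = 0.000000
t=1: π = [0.2000, 0.2800, 0.3400, 0.1800], E[r] = -0.1600, γ^t·E[r] = -0.112000, running G = -0.112000
t=2: π = [0.1880, 0.2700, 0.3680, 0.1740], E[r] = -0.1380, γ^t·E[r] = -0.067620, running G = -0.179620
t=3: π = [0.1924, 0.2716, 0.3616, 0.1744], E[r] = -0.1512, γ^t·E[r] = -0.051862, running G = -0.231482

G = -0.2315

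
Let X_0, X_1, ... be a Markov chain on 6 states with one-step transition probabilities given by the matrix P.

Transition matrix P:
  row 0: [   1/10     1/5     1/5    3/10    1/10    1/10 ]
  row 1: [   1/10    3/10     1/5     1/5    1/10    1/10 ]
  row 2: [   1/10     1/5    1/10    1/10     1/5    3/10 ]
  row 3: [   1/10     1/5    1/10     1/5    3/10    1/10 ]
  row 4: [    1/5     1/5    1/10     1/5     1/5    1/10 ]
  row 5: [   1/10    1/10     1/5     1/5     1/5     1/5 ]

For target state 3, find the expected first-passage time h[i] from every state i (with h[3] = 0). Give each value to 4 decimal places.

First-step conditioning: h[3] = 0; for i ≠ 3, h[i] = 1 + Σ_k P[i][k]·h[k].
  h[0] = 1 + 1/10·h[0] + 1/5·h[1] + 1/5·h[2] + 1/10·h[4] + 1/10·h[5]
  h[1] = 1 + 1/10·h[0] + 3/10·h[1] + 1/5·h[2] + 1/10·h[4] + 1/10·h[5]
  h[2] = 1 + 1/10·h[0] + 1/5·h[1] + 1/10·h[2] + 1/5·h[4] + 3/10·h[5]
  h[4] = 1 + 1/5·h[0] + 1/5·h[1] + 1/10·h[2] + 1/5·h[4] + 1/10·h[5]
  h[5] = 1 + 1/10·h[0] + 1/10·h[1] + 1/5·h[2] + 1/5·h[4] + 1/5·h[5]
Solving the 5×5 linear system over states ≠ 3 gives exactly h = [40590/8777, 45100/8777, 49095/8777, 0, 44155/8777, 44995/8777] (h[3] = 0 is the target).

h = [4.6246, 5.1384, 5.5936, 0.0000, 5.0308, 5.1265]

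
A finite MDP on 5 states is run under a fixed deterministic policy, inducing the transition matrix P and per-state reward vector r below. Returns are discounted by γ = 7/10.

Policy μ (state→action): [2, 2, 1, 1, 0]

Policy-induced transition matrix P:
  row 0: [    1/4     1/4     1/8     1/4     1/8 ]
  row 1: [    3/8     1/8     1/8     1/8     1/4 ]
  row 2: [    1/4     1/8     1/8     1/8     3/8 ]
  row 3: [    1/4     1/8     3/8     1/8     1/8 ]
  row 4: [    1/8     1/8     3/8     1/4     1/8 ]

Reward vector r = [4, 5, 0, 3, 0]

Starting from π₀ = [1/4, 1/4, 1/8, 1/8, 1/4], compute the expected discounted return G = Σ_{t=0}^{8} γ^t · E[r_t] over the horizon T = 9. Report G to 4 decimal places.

G = 7.7133

t=0: π = [0.2500, 0.2500, 0.1250, 0.1250, 0.2500], E[r] = 2.6250, γ^t·E[r] = 2.625000, running G = 2.625000
t=1: π = [0.2500, 0.1563, 0.2188, 0.1875, 0.1875], E[r] = 2.3438, γ^t·E[r] = 1.640625, running G = 4.265625
t=2: π = [0.2461, 0.1563, 0.2188, 0.1797, 0.1992], E[r] = 2.3047, γ^t·E[r] = 1.129297, running G = 5.394922
t=3: π = [0.2446, 0.1558, 0.2197, 0.1807, 0.1992], E[r] = 2.2993, γ^t·E[r] = 0.788666, running G = 6.183587
t=4: π = [0.2446, 0.1556, 0.2200, 0.1805, 0.1994], E[r] = 2.2976, γ^t·E[r] = 0.551656, running G = 6.735243
t=5: π = [0.2445, 0.1556, 0.2200, 0.1805, 0.1994], E[r] = 2.2974, γ^t·E[r] = 0.386129, running G = 7.121372
t=6: π = [0.2445, 0.1556, 0.2200, 0.1805, 0.1994], E[r] = 2.2974, γ^t·E[r] = 0.270284, running G = 7.391657
t=7: π = [0.2445, 0.1556, 0.2200, 0.1805, 0.1994], E[r] = 2.2974, γ^t·E[r] = 0.189198, running G = 7.580855
t=8: π = [0.2445, 0.1556, 0.2200, 0.1805, 0.1994], E[r] = 2.2974, γ^t·E[r] = 0.132439, running G = 7.713293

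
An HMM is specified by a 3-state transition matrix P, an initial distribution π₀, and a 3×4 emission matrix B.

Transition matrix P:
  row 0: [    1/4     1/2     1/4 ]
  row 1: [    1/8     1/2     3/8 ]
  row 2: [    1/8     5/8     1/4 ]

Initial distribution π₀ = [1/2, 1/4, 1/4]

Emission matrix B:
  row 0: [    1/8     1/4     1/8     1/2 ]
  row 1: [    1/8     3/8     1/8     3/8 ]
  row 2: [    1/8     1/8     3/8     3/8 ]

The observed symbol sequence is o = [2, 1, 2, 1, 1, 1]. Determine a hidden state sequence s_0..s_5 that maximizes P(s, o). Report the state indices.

path = [2, 1, 2, 1, 1, 1]

t=0: δ = [6.250e-02, 3.125e-02, 9.375e-02]  (obs o_0=2)
t=1: δ = [3.906e-03, 2.197e-02, 2.930e-03]  ψ = [0, 2, 2]  (obs o_1=1)
t=2: δ = [3.433e-04, 1.373e-03, 3.090e-03]  ψ = [1, 1, 1]  (obs o_2=2)
t=3: δ = [9.656e-05, 7.242e-04, 9.656e-05]  ψ = [2, 2, 2]  (obs o_3=1)
t=4: δ = [2.263e-05, 1.358e-04, 3.395e-05]  ψ = [1, 1, 1]  (obs o_4=1)
t=5: δ = [4.243e-06, 2.546e-05, 6.365e-06]  ψ = [1, 1, 1]  (obs o_5=1)
backtrack: best end state = 1; path = [2, 1, 2, 1, 1, 1]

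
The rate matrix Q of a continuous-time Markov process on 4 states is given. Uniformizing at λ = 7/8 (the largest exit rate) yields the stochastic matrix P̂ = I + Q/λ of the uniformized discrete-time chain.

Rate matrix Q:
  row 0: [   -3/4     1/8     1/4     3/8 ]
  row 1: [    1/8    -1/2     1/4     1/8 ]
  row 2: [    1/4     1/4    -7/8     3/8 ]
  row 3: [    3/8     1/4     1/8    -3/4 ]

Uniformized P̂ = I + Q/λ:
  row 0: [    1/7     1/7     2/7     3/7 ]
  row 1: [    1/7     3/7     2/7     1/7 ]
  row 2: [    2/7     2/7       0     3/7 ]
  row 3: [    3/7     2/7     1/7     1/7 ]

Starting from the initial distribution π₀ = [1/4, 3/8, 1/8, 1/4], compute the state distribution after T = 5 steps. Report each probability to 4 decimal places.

π = [0.2471, 0.2922, 0.1924, 0.2683]

t=0: π = [0.2500, 0.3750, 0.1250, 0.2500]
t=1: π = [0.2321, 0.3036, 0.2143, 0.2500]
t=2: π = [0.2449, 0.2959, 0.1888, 0.2704]
t=3: π = [0.2471, 0.2930, 0.1931, 0.2668]
t=4: π = [0.2467, 0.2923, 0.1924, 0.2686]
t=5: π = [0.2471, 0.2922, 0.1924, 0.2683]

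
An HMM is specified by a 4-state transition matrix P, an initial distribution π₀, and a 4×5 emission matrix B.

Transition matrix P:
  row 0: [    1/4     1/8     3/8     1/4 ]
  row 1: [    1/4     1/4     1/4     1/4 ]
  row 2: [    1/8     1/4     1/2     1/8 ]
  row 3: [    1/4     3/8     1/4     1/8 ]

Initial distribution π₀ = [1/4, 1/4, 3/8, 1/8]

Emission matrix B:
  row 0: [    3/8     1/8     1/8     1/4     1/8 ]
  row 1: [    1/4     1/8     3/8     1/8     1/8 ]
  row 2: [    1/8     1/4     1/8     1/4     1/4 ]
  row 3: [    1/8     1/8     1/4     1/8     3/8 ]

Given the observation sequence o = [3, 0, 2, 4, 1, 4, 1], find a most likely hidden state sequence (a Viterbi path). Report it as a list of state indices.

t=0: δ = [6.250e-02, 3.125e-02, 9.375e-02, 1.562e-02]  (obs o_0=3)
t=1: δ = [5.859e-03, 5.859e-03, 5.859e-03, 1.953e-03]  ψ = [0, 2, 2, 0]  (obs o_1=0)
t=2: δ = [1.831e-04, 5.493e-04, 3.662e-04, 3.662e-04]  ψ = [0, 1, 2, 0]  (obs o_2=2)
t=3: δ = [1.717e-05, 1.717e-05, 4.578e-05, 5.150e-05]  ψ = [1, 1, 2, 1]  (obs o_3=4)
t=4: δ = [1.609e-06, 2.414e-06, 5.722e-06, 8.047e-07]  ψ = [3, 3, 2, 3]  (obs o_4=1)
t=5: δ = [8.941e-08, 1.788e-07, 7.153e-07, 2.682e-07]  ψ = [2, 2, 2, 2]  (obs o_5=4)
t=6: δ = [1.118e-08, 2.235e-08, 8.941e-08, 1.118e-08]  ψ = [2, 2, 2, 2]  (obs o_6=1)
backtrack: best end state = 2; path = [2, 2, 2, 2, 2, 2, 2]

path = [2, 2, 2, 2, 2, 2, 2]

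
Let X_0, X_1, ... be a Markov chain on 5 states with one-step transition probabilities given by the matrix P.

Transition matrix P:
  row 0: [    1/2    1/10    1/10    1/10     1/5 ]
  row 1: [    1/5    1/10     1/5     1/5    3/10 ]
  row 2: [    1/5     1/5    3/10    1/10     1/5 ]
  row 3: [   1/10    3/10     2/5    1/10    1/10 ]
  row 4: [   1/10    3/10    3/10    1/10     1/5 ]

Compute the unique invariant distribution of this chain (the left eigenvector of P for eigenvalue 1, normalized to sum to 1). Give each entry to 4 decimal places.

Balance equations π_j = Σ_i π_i·P[i][j]:
  π_0 = 1/2·π_0 + 1/5·π_1 + 1/5·π_2 + 1/10·π_3 + 1/10·π_4
  π_1 = 1/10·π_0 + 1/10·π_1 + 1/5·π_2 + 3/10·π_3 + 3/10·π_4
  π_2 = 1/10·π_0 + 1/5·π_1 + 3/10·π_2 + 2/5·π_3 + 3/10·π_4
  π_3 = 1/10·π_0 + 1/5·π_1 + 1/10·π_2 + 1/10·π_3 + 1/10·π_4
  normalize: π_0 + π_1 + π_2 + π_3 + π_4 = 1
Solving the linear system gives exactly π = [1805/7548, 358/1887, 25/102, 449/3774, 521/2516].

π = [0.2391, 0.1897, 0.2451, 0.1190, 0.2071]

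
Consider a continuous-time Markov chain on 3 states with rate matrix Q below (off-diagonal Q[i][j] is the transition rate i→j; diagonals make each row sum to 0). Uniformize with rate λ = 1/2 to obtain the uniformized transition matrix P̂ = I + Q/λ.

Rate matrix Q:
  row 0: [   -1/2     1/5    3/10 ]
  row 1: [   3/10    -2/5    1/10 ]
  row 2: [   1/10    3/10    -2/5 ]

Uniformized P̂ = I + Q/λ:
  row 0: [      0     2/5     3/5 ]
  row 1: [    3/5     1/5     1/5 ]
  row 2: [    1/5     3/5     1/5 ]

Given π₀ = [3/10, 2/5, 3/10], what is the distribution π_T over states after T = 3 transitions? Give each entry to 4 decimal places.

π = [0.2968, 0.3864, 0.3168]

t=0: π = [0.3000, 0.4000, 0.3000]
t=1: π = [0.3000, 0.3800, 0.3200]
t=2: π = [0.2920, 0.3880, 0.3200]
t=3: π = [0.2968, 0.3864, 0.3168]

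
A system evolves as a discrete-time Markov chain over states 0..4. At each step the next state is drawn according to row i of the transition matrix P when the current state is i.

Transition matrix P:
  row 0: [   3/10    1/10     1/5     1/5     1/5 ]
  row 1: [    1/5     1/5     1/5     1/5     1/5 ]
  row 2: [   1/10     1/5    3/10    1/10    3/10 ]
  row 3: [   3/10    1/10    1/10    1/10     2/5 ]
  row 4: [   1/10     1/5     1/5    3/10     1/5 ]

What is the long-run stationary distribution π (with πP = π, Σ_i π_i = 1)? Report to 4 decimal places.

π = [0.1920, 0.1621, 0.2015, 0.1869, 0.2575]

Balance equations π_j = Σ_i π_i·P[i][j]:
  π_0 = 3/10·π_0 + 1/5·π_1 + 1/10·π_2 + 3/10·π_3 + 1/10·π_4
  π_1 = 1/10·π_0 + 1/5·π_1 + 1/5·π_2 + 1/10·π_3 + 1/5·π_4
  π_2 = 1/5·π_0 + 1/5·π_1 + 3/10·π_2 + 1/10·π_3 + 1/5·π_4
  π_3 = 1/5·π_0 + 1/5·π_1 + 1/10·π_2 + 1/10·π_3 + 3/10·π_4
  normalize: π_0 + π_1 + π_2 + π_3 + π_4 = 1
Solving the linear system gives exactly π = [1664/8667, 1405/8667, 194/963, 20/107, 248/963].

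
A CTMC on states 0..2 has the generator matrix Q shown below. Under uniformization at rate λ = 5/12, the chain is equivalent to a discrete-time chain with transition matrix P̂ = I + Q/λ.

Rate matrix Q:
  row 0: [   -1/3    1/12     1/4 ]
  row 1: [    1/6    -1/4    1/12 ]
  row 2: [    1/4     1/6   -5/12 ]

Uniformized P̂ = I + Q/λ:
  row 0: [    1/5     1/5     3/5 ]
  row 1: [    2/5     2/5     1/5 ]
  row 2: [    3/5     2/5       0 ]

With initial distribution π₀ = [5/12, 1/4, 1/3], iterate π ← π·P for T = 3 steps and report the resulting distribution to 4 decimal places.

t=0: π = [0.4167, 0.2500, 0.3333]
t=1: π = [0.3833, 0.3167, 0.3000]
t=2: π = [0.3833, 0.3233, 0.2933]
t=3: π = [0.3820, 0.3233, 0.2947]

π = [0.3820, 0.3233, 0.2947]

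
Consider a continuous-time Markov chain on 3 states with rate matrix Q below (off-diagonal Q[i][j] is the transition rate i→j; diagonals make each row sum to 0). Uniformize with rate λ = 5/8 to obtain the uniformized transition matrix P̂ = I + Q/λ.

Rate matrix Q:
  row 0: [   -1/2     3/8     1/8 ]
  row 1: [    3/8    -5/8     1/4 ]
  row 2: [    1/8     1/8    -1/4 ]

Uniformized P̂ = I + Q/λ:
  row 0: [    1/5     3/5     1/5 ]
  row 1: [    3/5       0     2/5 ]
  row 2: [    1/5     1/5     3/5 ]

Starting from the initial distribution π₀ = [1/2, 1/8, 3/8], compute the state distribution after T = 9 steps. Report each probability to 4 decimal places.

π = [0.3073, 0.2697, 0.4230]

t=0: π = [0.5000, 0.1250, 0.3750]
t=1: π = [0.2500, 0.3750, 0.3750]
t=2: π = [0.3500, 0.2250, 0.4250]
t=3: π = [0.2900, 0.2950, 0.4150]
t=4: π = [0.3180, 0.2570, 0.4250]
t=5: π = [0.3028, 0.2758, 0.4214]
t=6: π = [0.3103, 0.2660, 0.4237]
t=7: π = [0.3064, 0.2709, 0.4227]
t=8: π = [0.3084, 0.2684, 0.4233]
t=9: π = [0.3073, 0.2697, 0.4230]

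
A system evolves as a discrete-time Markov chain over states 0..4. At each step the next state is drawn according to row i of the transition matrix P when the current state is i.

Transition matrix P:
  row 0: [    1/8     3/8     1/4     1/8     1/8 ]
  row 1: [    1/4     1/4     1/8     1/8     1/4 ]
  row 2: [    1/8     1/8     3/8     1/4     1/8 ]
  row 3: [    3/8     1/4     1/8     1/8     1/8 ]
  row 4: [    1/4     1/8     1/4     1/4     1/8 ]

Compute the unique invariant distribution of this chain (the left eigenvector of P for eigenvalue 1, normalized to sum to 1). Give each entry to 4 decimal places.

π = [0.2161, 0.2293, 0.2283, 0.1727, 0.1537]

Balance equations π_j = Σ_i π_i·P[i][j]:
  π_0 = 1/8·π_0 + 1/4·π_1 + 1/8·π_2 + 3/8·π_3 + 1/4·π_4
  π_1 = 3/8·π_0 + 1/4·π_1 + 1/8·π_2 + 1/4·π_3 + 1/8·π_4
  π_2 = 1/4·π_0 + 1/8·π_1 + 3/8·π_2 + 1/8·π_3 + 1/4·π_4
  π_3 = 1/8·π_0 + 1/8·π_1 + 1/4·π_2 + 1/8·π_3 + 1/4·π_4
  normalize: π_0 + π_1 + π_2 + π_3 + π_4 = 1
Solving the linear system gives exactly π = [883/4087, 937/4087, 933/4087, 706/4087, 628/4087].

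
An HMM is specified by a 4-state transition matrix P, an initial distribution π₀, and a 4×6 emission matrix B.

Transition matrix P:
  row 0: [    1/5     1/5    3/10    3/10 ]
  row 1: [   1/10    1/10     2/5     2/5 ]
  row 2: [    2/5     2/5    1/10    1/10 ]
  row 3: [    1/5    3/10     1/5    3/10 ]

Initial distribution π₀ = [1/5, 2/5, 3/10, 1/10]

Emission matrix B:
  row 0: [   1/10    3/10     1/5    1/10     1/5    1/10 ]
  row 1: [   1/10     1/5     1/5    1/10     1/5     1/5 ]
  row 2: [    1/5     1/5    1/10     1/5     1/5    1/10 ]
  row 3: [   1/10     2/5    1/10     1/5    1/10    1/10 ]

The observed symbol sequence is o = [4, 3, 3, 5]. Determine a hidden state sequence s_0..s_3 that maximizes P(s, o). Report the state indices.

t=0: δ = [4.000e-02, 8.000e-02, 6.000e-02, 1.000e-02]  (obs o_0=4)
t=1: δ = [2.400e-03, 2.400e-03, 6.400e-03, 6.400e-03]  ψ = [2, 2, 1, 1]  (obs o_1=3)
t=2: δ = [2.560e-04, 2.560e-04, 2.560e-04, 3.840e-04]  ψ = [2, 2, 3, 3]  (obs o_2=3)
t=3: δ = [1.024e-05, 2.304e-05, 1.024e-05, 1.152e-05]  ψ = [2, 3, 1, 3]  (obs o_3=5)
backtrack: best end state = 1; path = [1, 3, 3, 1]

path = [1, 3, 3, 1]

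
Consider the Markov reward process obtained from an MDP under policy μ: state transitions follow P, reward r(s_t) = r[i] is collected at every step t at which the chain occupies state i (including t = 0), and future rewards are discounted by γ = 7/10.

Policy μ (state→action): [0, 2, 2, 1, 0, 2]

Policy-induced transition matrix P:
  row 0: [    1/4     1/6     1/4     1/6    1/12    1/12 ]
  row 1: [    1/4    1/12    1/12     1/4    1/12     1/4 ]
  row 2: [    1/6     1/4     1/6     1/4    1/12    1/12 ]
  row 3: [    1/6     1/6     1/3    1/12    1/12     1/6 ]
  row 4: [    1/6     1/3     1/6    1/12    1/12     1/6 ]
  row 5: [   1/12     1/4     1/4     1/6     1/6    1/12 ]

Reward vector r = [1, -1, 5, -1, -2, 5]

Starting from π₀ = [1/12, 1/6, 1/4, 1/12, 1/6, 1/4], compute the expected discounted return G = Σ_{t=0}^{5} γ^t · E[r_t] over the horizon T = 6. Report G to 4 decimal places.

t=0: π = [0.0833, 0.1667, 0.2500, 0.0833, 0.1667, 0.2500], E[r] = 2.0000, γ^t·E[r] = 2.000000, running G = 2.000000
t=1: π = [0.1667, 0.2222, 0.1944, 0.1806, 0.1042, 0.1319], E[r] = 1.1875, γ^t·E[r] = 0.831250, running G = 2.831250
t=2: π = [0.1881, 0.1927, 0.2031, 0.1777, 0.0943, 0.1441], E[r] = 1.3652, γ^t·E[r] = 0.668929, running G = 3.500179
t=3: π = [0.1864, 0.1953, 0.2079, 0.1770, 0.0953, 0.1381], E[r] = 1.3535, γ^t·E[r] = 0.464264, running G = 3.964444
t=4: π = [0.1870, 0.1951, 0.2069, 0.1776, 0.0948, 0.1386], E[r] = 1.3521, γ^t·E[r] = 0.324643, running G = 4.289087
t=5: π = [0.1870, 0.1950, 0.2071, 0.1775, 0.0949, 0.1386], E[r] = 1.3531, γ^t·E[r] = 0.227422, running G = 4.516509

G = 4.5165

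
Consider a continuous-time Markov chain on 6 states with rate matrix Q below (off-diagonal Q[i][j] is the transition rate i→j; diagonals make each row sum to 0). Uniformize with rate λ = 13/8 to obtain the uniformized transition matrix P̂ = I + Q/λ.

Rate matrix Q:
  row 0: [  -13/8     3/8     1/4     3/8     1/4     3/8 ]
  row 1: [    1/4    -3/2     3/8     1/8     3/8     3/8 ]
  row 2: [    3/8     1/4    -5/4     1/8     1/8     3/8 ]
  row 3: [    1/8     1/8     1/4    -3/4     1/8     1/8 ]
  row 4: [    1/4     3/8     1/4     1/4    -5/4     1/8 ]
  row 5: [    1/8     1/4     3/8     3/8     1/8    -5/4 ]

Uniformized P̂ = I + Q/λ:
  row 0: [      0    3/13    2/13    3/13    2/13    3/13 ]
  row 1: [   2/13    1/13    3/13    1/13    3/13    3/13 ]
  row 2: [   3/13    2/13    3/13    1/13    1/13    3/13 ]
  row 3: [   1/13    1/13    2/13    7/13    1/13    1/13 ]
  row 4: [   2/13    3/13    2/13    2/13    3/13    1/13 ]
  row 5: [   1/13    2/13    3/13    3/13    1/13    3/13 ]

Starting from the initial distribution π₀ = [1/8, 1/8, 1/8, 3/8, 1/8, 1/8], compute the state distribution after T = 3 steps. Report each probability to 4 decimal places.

t=0: π = [0.1250, 0.1250, 0.1250, 0.3750, 0.1250, 0.1250]
t=1: π = [0.1058, 0.1346, 0.1827, 0.2981, 0.1250, 0.1538]
t=2: π = [0.1169, 0.1383, 0.1901, 0.2641, 0.1250, 0.1657]
t=3: π = [0.1174, 0.1415, 0.1919, 0.2519, 0.1264, 0.1709]

π = [0.1174, 0.1415, 0.1919, 0.2519, 0.1264, 0.1709]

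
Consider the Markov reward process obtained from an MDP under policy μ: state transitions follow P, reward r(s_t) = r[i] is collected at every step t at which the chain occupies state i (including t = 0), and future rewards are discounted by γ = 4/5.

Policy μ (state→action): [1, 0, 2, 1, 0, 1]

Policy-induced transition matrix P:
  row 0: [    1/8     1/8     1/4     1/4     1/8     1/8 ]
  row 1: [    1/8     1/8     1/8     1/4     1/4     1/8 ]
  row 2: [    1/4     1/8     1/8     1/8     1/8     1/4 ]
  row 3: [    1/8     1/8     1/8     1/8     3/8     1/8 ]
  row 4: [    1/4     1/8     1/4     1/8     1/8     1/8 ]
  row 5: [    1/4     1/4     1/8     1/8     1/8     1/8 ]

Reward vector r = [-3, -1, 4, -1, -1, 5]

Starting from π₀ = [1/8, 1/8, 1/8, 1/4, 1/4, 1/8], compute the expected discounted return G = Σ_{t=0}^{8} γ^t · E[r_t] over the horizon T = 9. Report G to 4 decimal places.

G = 1.3056

t=0: π = [0.1250, 0.1250, 0.1250, 0.2500, 0.2500, 0.1250], E[r] = 0.1250, γ^t·E[r] = 0.125000, running G = 0.125000
t=1: π = [0.1875, 0.1406, 0.1719, 0.1563, 0.2031, 0.1406], E[r] = 0.3281, γ^t·E[r] = 0.262500, running G = 0.387500
t=2: π = [0.1895, 0.1426, 0.1738, 0.1660, 0.1816, 0.1465], E[r] = 0.3691, γ^t·E[r] = 0.236250, running G = 0.623750
t=3: π = [0.1877, 0.1433, 0.1714, 0.1665, 0.1843, 0.1467], E[r] = 0.3618, γ^t·E[r] = 0.185250, running G = 0.809000
t=4: π = [0.1878, 0.1433, 0.1715, 0.1664, 0.1845, 0.1464], E[r] = 0.3605, γ^t·E[r] = 0.147650, running G = 0.956650
t=5: π = [0.1878, 0.1433, 0.1715, 0.1664, 0.1845, 0.1464], E[r] = 0.3607, γ^t·E[r] = 0.118204, running G = 1.074854
t=6: π = [0.1878, 0.1433, 0.1715, 0.1664, 0.1845, 0.1464], E[r] = 0.3607, γ^t·E[r] = 0.094565, running G = 1.169418
t=7: π = [0.1878, 0.1433, 0.1715, 0.1664, 0.1845, 0.1464], E[r] = 0.3607, γ^t·E[r] = 0.075651, running G = 1.245070
t=8: π = [0.1878, 0.1433, 0.1715, 0.1664, 0.1845, 0.1464], E[r] = 0.3607, γ^t·E[r] = 0.060521, running G = 1.305591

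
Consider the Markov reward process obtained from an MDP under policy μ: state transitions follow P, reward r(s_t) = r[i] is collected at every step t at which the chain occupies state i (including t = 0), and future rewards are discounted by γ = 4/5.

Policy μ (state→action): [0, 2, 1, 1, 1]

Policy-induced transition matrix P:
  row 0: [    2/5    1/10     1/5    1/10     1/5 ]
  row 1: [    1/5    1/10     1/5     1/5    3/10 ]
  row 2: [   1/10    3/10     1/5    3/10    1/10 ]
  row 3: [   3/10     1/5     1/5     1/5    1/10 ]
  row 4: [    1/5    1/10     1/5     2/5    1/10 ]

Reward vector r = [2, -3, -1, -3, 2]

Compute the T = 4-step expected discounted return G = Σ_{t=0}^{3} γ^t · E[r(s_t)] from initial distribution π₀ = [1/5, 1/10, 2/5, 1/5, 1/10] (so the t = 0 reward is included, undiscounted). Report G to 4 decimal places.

t=0: π = [0.2000, 0.1000, 0.4000, 0.2000, 0.1000], E[r] = -0.7000, γ^t·E[r] = -0.700000, running G = -0.700000
t=1: π = [0.2200, 0.2000, 0.2000, 0.2400, 0.1400], E[r] = -0.8000, γ^t·E[r] = -0.640000, running G = -1.340000
t=2: π = [0.2480, 0.1640, 0.2000, 0.2260, 0.1620], E[r] = -0.5500, γ^t·E[r] = -0.352000, running G = -1.692000
t=3: π = [0.2522, 0.1626, 0.2000, 0.2276, 0.1576], E[r] = -0.5510, γ^t·E[r] = -0.282112, running G = -1.974112

G = -1.9741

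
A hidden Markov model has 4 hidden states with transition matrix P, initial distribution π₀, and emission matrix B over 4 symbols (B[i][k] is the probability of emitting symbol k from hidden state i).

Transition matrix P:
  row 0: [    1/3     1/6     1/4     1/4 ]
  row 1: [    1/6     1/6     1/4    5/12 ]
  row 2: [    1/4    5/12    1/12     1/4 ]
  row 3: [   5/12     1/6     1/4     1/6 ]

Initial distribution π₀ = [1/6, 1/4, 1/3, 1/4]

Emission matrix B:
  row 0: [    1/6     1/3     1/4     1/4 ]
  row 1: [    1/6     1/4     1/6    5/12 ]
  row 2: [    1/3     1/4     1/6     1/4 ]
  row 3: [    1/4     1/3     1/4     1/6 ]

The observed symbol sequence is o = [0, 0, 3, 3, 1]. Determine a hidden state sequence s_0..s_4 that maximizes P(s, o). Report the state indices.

t=0: δ = [2.778e-02, 4.167e-02, 1.111e-01, 6.250e-02]  (obs o_0=0)
t=1: δ = [4.630e-03, 7.716e-03, 5.208e-03, 6.944e-03]  ψ = [2, 2, 3, 2]  (obs o_1=0)
t=2: δ = [7.234e-04, 9.042e-04, 4.823e-04, 5.358e-04]  ψ = [3, 2, 1, 1]  (obs o_2=3)
t=3: δ = [6.028e-05, 8.372e-05, 5.651e-05, 6.279e-05]  ψ = [0, 2, 1, 1]  (obs o_3=3)
t=4: δ = [8.721e-06, 5.887e-06, 5.233e-06, 1.163e-05]  ψ = [3, 2, 1, 1]  (obs o_4=1)
backtrack: best end state = 3; path = [2, 1, 2, 1, 3]

path = [2, 1, 2, 1, 3]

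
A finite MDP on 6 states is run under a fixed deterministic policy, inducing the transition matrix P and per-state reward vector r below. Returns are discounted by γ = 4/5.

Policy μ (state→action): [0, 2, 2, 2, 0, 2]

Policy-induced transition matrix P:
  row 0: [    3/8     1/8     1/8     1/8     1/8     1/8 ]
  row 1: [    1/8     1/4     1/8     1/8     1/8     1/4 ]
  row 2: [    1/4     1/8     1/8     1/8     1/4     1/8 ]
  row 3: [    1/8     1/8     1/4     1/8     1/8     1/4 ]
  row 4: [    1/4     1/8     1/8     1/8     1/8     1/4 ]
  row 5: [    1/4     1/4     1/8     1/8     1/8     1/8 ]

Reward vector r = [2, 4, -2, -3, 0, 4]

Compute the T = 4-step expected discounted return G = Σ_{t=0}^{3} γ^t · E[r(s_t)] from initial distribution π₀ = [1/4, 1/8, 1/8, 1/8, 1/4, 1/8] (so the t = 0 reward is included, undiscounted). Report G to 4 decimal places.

t=0: π = [0.2500, 0.1250, 0.1250, 0.1250, 0.2500, 0.1250], E[r] = 0.8750, γ^t·E[r] = 0.875000, running G = 0.875000
t=1: π = [0.2500, 0.1563, 0.1406, 0.1250, 0.1406, 0.1875], E[r] = 1.2188, γ^t·E[r] = 0.975000, running G = 1.850000
t=2: π = [0.2461, 0.1680, 0.1406, 0.1250, 0.1426, 0.1777], E[r] = 1.2188, γ^t·E[r] = 0.780000, running G = 2.630000
t=3: π = [0.2441, 0.1682, 0.1406, 0.1250, 0.1426, 0.1794], E[r] = 1.2227, γ^t·E[r] = 0.626000, running G = 3.256000

G = 3.2560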